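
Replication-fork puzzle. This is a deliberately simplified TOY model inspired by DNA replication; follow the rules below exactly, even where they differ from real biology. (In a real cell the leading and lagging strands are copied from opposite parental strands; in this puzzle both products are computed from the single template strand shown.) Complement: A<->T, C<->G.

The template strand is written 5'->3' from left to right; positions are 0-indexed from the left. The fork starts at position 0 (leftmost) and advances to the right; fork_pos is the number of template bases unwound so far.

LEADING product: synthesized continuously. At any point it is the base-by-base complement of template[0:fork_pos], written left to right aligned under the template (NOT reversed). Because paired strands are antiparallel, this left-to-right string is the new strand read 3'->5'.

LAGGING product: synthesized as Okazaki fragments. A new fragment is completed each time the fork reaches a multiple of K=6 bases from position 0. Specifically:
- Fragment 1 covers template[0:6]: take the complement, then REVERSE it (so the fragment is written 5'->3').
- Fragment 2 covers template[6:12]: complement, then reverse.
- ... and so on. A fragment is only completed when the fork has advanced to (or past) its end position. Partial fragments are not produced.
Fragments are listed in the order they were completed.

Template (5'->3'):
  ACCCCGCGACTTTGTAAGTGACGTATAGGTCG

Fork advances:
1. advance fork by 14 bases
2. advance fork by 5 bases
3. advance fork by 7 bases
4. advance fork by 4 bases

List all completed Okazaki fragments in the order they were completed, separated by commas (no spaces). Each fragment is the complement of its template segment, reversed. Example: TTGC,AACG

Answer: CGGGGT,AAGTCG,CTTACA,ACGTCA,ACCTAT

Derivation:
Step 1: advance 14 -> fork_pos = 0 + 14 = 14. Reached multiple(s) of 6: 6, 12 -> fragments 1-2 completed (2 total).
Step 2: advance 5 -> fork_pos = 14 + 5 = 19. Reached multiple(s) of 6: 18 -> fragment 3 completed (3 total).
Step 3: advance 7 -> fork_pos = 19 + 7 = 26. Reached multiple(s) of 6: 24 -> fragment 4 completed (4 total).
Step 4: advance 4 -> fork_pos = 26 + 4 = 30. Reached multiple(s) of 6: 30 -> fragment 5 completed (5 total).
Final fork_pos = 30, so 5 fragment(s) are complete. Build each: template segment -> complement -> reverse.
Fragment 1: template[0:6] = ACCCCG -> complement TGGGGC -> reversed CGGGGT
Fragment 2: template[6:12] = CGACTT -> complement GCTGAA -> reversed AAGTCG
Fragment 3: template[12:18] = TGTAAG -> complement ACATTC -> reversed CTTACA
Fragment 4: template[18:24] = TGACGT -> complement ACTGCA -> reversed ACGTCA
Fragment 5: template[24:30] = ATAGGT -> complement TATCCA -> reversed ACCTAT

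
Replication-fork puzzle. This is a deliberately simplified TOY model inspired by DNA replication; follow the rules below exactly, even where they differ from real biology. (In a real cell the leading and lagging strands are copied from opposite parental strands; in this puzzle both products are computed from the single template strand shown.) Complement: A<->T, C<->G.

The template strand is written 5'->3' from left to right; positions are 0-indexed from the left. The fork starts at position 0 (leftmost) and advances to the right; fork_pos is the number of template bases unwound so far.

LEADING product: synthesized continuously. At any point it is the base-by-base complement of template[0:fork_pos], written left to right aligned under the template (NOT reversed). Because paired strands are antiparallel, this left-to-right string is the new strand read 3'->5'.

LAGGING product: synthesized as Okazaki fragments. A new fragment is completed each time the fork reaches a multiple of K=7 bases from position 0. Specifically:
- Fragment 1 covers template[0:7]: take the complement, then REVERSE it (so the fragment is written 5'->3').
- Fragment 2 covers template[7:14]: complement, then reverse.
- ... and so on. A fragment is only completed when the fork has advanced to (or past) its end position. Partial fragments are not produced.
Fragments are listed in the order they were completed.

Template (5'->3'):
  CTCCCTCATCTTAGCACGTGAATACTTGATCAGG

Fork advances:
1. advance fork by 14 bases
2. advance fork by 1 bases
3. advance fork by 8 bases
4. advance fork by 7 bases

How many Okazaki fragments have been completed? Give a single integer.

Answer: 4

Derivation:
Step 1: advance 14 -> fork_pos = 0 + 14 = 14. Reached multiple(s) of 7: 7, 14 -> fragments 1-2 completed (2 total).
Step 2: advance 1 -> fork_pos = 14 + 1 = 15. Next multiple of 7 is 21 (not reached); still 2 fragment(s).
Step 3: advance 8 -> fork_pos = 15 + 8 = 23. Reached multiple(s) of 7: 21 -> fragment 3 completed (3 total).
Step 4: advance 7 -> fork_pos = 23 + 7 = 30. Reached multiple(s) of 7: 28 -> fragment 4 completed (4 total).
Check: final fork_pos = 30; the multiples of 7 that are <= 30 are 7..28 -> 30 // 7 = 4 completed fragment(s).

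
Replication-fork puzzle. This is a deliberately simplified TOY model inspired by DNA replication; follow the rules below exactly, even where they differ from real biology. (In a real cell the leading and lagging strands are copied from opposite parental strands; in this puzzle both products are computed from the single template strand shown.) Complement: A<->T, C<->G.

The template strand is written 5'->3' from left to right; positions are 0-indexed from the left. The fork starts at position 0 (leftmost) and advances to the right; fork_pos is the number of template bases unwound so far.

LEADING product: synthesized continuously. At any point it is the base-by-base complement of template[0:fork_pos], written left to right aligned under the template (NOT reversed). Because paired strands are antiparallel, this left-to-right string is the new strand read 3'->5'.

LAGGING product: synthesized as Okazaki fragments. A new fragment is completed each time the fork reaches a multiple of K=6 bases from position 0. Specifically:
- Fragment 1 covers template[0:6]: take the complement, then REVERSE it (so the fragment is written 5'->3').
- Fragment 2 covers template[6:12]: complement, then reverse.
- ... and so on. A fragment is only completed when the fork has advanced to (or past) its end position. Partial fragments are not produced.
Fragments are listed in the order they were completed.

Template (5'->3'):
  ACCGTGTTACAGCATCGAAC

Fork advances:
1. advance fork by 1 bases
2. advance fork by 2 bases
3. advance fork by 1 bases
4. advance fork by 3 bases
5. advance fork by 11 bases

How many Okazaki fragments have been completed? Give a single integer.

Step 1: advance 1 -> fork_pos = 0 + 1 = 1. Next multiple of 6 is 6 (not reached); still 0 fragment(s).
Step 2: advance 2 -> fork_pos = 1 + 2 = 3. Next multiple of 6 is 6 (not reached); still 0 fragment(s).
Step 3: advance 1 -> fork_pos = 3 + 1 = 4. Next multiple of 6 is 6 (not reached); still 0 fragment(s).
Step 4: advance 3 -> fork_pos = 4 + 3 = 7. Reached multiple(s) of 6: 6 -> fragment 1 completed (1 total).
Step 5: advance 11 -> fork_pos = 7 + 11 = 18. Reached multiple(s) of 6: 12, 18 -> fragments 2-3 completed (3 total).
Check: final fork_pos = 18; the multiples of 6 that are <= 18 are 6..18 -> 18 // 6 = 3 completed fragment(s).

Answer: 3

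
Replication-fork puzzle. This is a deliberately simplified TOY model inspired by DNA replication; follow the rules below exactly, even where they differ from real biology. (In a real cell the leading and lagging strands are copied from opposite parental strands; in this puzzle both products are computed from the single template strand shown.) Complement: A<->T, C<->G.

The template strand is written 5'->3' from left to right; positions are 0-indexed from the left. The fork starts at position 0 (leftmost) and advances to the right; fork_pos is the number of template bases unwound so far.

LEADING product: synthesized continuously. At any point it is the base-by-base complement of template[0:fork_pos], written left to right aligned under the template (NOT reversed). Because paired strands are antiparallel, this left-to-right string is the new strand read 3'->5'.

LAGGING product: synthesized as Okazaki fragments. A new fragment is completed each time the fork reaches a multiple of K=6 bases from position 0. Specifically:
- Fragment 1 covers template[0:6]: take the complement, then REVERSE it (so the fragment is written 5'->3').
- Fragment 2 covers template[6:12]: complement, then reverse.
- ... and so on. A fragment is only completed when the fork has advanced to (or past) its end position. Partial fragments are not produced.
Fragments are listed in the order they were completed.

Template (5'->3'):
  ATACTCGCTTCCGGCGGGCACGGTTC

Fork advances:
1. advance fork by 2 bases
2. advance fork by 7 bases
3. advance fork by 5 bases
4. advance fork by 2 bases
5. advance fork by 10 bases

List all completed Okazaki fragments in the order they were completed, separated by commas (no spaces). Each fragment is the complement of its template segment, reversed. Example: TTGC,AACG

Answer: GAGTAT,GGAAGC,CCCGCC,ACCGTG

Derivation:
Step 1: advance 2 -> fork_pos = 0 + 2 = 2. Next multiple of 6 is 6 (not reached); still 0 fragment(s).
Step 2: advance 7 -> fork_pos = 2 + 7 = 9. Reached multiple(s) of 6: 6 -> fragment 1 completed (1 total).
Step 3: advance 5 -> fork_pos = 9 + 5 = 14. Reached multiple(s) of 6: 12 -> fragment 2 completed (2 total).
Step 4: advance 2 -> fork_pos = 14 + 2 = 16. Next multiple of 6 is 18 (not reached); still 2 fragment(s).
Step 5: advance 10 -> fork_pos = 16 + 10 = 26. Reached multiple(s) of 6: 18, 24 -> fragments 3-4 completed (4 total).
Final fork_pos = 26, so 4 fragment(s) are complete. Build each: template segment -> complement -> reverse.
Fragment 1: template[0:6] = ATACTC -> complement TATGAG -> reversed GAGTAT
Fragment 2: template[6:12] = GCTTCC -> complement CGAAGG -> reversed GGAAGC
Fragment 3: template[12:18] = GGCGGG -> complement CCGCCC -> reversed CCCGCC
Fragment 4: template[18:24] = CACGGT -> complement GTGCCA -> reversed ACCGTG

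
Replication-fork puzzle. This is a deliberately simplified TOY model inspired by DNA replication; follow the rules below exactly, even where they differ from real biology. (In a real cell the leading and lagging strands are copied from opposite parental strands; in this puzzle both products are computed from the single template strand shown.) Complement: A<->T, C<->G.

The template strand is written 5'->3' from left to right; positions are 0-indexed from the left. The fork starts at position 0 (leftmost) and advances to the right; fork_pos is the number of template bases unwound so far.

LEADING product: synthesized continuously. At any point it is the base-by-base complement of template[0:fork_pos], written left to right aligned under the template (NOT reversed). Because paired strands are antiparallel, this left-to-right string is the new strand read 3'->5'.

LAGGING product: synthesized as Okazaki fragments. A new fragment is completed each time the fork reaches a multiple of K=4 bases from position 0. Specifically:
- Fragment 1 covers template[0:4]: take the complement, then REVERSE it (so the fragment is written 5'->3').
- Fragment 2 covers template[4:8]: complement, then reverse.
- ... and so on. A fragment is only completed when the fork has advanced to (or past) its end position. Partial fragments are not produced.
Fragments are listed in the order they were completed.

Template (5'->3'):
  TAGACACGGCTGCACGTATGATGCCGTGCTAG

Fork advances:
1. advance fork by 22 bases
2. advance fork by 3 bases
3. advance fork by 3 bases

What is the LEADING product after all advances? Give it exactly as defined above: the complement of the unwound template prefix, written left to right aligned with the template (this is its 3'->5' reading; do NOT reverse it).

Step 1: advance 22 -> fork_pos = 0 + 22 = 22.
Step 2: advance 3 -> fork_pos = 22 + 3 = 25.
Step 3: advance 3 -> fork_pos = 25 + 3 = 28.
Unwound prefix: template[0:28] = TAGACACGGCTGCACGTATGATGCCGTG
Complement it base by base (A<->T, C<->G), keeping left-to-right order:
  [0:5] TAGAC -> ATCTG
  [5:10] ACGGC -> TGCCG
  [10:15] TGCAC -> ACGTG
  [15:20] GTATG -> CATAC
  [20:25] ATGCC -> TACGG
  [25:28] GTG -> CAC
Concatenate: ATCTGTGCCGACGTGCATACTACGGCAC (length 28; written aligned with the template, i.e. 3'->5').

Answer: ATCTGTGCCGACGTGCATACTACGGCAC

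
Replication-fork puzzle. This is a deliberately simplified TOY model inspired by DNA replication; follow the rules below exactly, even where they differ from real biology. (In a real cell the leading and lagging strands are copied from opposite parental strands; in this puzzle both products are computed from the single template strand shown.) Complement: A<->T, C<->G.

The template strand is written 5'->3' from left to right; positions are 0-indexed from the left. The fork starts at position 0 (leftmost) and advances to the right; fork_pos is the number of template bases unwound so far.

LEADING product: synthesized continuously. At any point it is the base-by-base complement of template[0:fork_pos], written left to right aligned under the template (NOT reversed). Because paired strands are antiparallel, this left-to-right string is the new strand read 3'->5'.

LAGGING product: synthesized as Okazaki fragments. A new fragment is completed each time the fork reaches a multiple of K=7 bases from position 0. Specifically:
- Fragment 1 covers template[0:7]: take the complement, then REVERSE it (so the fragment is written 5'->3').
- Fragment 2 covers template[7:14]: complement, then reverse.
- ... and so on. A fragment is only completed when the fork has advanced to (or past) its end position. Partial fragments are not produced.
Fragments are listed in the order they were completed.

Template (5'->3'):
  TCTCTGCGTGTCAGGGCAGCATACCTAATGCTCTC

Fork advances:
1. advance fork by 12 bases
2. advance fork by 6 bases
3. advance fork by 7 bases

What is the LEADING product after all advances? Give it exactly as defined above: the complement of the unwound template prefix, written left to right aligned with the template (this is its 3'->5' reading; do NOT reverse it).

Step 1: advance 12 -> fork_pos = 0 + 12 = 12.
Step 2: advance 6 -> fork_pos = 12 + 6 = 18.
Step 3: advance 7 -> fork_pos = 18 + 7 = 25.
Unwound prefix: template[0:25] = TCTCTGCGTGTCAGGGCAGCATACC
Complement it base by base (A<->T, C<->G), keeping left-to-right order:
  [0:5] TCTCT -> AGAGA
  [5:10] GCGTG -> CGCAC
  [10:15] TCAGG -> AGTCC
  [15:20] GCAGC -> CGTCG
  [20:25] ATACC -> TATGG
Concatenate: AGAGACGCACAGTCCCGTCGTATGG (length 25; written aligned with the template, i.e. 3'->5').

Answer: AGAGACGCACAGTCCCGTCGTATGG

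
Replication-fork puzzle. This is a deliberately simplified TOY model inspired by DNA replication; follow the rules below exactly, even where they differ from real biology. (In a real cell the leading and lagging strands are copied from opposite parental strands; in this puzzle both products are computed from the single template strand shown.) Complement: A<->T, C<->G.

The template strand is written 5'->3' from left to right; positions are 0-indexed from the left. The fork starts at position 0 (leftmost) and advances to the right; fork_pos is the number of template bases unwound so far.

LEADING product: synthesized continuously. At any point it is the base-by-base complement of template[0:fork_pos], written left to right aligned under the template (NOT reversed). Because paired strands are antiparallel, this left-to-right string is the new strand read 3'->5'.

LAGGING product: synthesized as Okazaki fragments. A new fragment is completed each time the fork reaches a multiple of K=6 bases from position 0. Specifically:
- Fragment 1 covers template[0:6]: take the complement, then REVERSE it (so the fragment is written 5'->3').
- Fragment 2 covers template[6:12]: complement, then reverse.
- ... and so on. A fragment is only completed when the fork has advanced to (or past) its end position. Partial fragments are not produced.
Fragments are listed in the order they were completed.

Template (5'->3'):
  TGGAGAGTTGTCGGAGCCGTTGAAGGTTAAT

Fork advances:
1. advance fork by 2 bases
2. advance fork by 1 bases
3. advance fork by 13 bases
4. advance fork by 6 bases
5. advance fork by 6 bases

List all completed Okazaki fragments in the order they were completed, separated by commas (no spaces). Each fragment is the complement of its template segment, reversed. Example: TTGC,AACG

Step 1: advance 2 -> fork_pos = 0 + 2 = 2. Next multiple of 6 is 6 (not reached); still 0 fragment(s).
Step 2: advance 1 -> fork_pos = 2 + 1 = 3. Next multiple of 6 is 6 (not reached); still 0 fragment(s).
Step 3: advance 13 -> fork_pos = 3 + 13 = 16. Reached multiple(s) of 6: 6, 12 -> fragments 1-2 completed (2 total).
Step 4: advance 6 -> fork_pos = 16 + 6 = 22. Reached multiple(s) of 6: 18 -> fragment 3 completed (3 total).
Step 5: advance 6 -> fork_pos = 22 + 6 = 28. Reached multiple(s) of 6: 24 -> fragment 4 completed (4 total).
Final fork_pos = 28, so 4 fragment(s) are complete. Build each: template segment -> complement -> reverse.
Fragment 1: template[0:6] = TGGAGA -> complement ACCTCT -> reversed TCTCCA
Fragment 2: template[6:12] = GTTGTC -> complement CAACAG -> reversed GACAAC
Fragment 3: template[12:18] = GGAGCC -> complement CCTCGG -> reversed GGCTCC
Fragment 4: template[18:24] = GTTGAA -> complement CAACTT -> reversed TTCAAC

Answer: TCTCCA,GACAAC,GGCTCC,TTCAAC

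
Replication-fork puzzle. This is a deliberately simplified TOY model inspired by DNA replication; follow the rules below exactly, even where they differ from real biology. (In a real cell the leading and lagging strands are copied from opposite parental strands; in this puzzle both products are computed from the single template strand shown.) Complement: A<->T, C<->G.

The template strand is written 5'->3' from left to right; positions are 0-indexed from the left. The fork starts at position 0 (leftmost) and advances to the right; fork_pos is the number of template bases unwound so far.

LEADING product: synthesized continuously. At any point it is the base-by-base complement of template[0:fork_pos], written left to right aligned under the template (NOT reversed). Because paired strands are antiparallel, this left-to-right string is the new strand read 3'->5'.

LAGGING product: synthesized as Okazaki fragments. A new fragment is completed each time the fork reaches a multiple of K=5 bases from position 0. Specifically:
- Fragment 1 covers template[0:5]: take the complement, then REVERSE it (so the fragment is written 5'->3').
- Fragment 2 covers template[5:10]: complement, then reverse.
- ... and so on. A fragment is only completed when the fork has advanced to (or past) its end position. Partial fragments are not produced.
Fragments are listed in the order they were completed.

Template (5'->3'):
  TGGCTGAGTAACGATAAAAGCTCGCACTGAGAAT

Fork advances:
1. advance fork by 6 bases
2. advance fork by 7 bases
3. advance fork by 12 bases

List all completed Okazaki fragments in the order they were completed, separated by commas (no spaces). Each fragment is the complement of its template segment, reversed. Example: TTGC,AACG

Answer: AGCCA,TACTC,ATCGT,CTTTT,GCGAG

Derivation:
Step 1: advance 6 -> fork_pos = 0 + 6 = 6. Reached multiple(s) of 5: 5 -> fragment 1 completed (1 total).
Step 2: advance 7 -> fork_pos = 6 + 7 = 13. Reached multiple(s) of 5: 10 -> fragment 2 completed (2 total).
Step 3: advance 12 -> fork_pos = 13 + 12 = 25. Reached multiple(s) of 5: 15, 20, 25 -> fragments 3-5 completed (5 total).
Final fork_pos = 25, so 5 fragment(s) are complete. Build each: template segment -> complement -> reverse.
Fragment 1: template[0:5] = TGGCT -> complement ACCGA -> reversed AGCCA
Fragment 2: template[5:10] = GAGTA -> complement CTCAT -> reversed TACTC
Fragment 3: template[10:15] = ACGAT -> complement TGCTA -> reversed ATCGT
Fragment 4: template[15:20] = AAAAG -> complement TTTTC -> reversed CTTTT
Fragment 5: template[20:25] = CTCGC -> complement GAGCG -> reversed GCGAG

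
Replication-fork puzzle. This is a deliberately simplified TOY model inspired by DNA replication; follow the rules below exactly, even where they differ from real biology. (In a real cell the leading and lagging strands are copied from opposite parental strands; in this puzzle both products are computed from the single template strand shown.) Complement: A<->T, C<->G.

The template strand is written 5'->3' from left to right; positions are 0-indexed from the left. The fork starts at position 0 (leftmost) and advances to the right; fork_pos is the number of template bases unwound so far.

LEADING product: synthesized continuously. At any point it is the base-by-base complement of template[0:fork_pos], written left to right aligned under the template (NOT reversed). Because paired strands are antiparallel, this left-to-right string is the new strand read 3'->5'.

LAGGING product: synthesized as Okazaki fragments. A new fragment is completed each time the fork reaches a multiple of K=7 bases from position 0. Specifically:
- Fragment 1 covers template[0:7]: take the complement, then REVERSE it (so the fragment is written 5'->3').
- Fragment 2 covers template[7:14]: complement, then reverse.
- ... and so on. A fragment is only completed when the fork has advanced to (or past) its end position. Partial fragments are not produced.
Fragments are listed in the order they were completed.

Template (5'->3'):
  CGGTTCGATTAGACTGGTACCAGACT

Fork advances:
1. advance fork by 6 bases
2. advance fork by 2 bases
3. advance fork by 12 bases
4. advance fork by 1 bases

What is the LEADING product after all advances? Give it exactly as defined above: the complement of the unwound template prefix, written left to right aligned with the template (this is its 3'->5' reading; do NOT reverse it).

Step 1: advance 6 -> fork_pos = 0 + 6 = 6.
Step 2: advance 2 -> fork_pos = 6 + 2 = 8.
Step 3: advance 12 -> fork_pos = 8 + 12 = 20.
Step 4: advance 1 -> fork_pos = 20 + 1 = 21.
Unwound prefix: template[0:21] = CGGTTCGATTAGACTGGTACC
Complement it base by base (A<->T, C<->G), keeping left-to-right order:
  [0:5] CGGTT -> GCCAA
  [5:10] CGATT -> GCTAA
  [10:15] AGACT -> TCTGA
  [15:20] GGTAC -> CCATG
  [20:21] C -> G
Concatenate: GCCAAGCTAATCTGACCATGG (length 21; written aligned with the template, i.e. 3'->5').

Answer: GCCAAGCTAATCTGACCATGG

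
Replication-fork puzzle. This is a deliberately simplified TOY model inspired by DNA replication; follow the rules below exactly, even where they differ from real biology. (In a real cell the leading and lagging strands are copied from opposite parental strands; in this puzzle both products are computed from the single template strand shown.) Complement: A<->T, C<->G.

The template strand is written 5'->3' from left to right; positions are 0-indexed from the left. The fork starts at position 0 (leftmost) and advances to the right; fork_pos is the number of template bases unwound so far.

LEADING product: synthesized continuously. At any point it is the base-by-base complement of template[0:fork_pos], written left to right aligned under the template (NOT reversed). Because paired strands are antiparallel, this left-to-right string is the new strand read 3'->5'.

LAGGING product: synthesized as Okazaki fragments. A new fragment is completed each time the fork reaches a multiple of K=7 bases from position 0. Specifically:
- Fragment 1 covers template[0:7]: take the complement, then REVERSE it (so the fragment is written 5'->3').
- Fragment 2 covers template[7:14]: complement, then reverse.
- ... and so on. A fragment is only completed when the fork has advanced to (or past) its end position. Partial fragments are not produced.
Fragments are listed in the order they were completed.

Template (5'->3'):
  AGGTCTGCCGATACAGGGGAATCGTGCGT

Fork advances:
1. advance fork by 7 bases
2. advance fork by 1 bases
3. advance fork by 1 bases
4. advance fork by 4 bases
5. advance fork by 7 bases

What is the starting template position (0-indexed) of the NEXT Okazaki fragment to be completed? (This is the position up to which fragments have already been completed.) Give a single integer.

Answer: 14

Derivation:
Step 1: advance 7 -> fork_pos = 0 + 7 = 7. Reached multiple(s) of 7: 7 -> fragment 1 completed (1 total).
Step 2: advance 1 -> fork_pos = 7 + 1 = 8. Next multiple of 7 is 14 (not reached); still 1 fragment(s).
Step 3: advance 1 -> fork_pos = 8 + 1 = 9. Next multiple of 7 is 14 (not reached); still 1 fragment(s).
Step 4: advance 4 -> fork_pos = 9 + 4 = 13. Next multiple of 7 is 14 (not reached); still 1 fragment(s).
Step 5: advance 7 -> fork_pos = 13 + 7 = 20. Reached multiple(s) of 7: 14 -> fragment 2 completed (2 total).
2 fragment(s) completed, covering template[0:14] (2 x 7 = 14). The next fragment, fragment 3, covers template[14:21], so it starts at position 14.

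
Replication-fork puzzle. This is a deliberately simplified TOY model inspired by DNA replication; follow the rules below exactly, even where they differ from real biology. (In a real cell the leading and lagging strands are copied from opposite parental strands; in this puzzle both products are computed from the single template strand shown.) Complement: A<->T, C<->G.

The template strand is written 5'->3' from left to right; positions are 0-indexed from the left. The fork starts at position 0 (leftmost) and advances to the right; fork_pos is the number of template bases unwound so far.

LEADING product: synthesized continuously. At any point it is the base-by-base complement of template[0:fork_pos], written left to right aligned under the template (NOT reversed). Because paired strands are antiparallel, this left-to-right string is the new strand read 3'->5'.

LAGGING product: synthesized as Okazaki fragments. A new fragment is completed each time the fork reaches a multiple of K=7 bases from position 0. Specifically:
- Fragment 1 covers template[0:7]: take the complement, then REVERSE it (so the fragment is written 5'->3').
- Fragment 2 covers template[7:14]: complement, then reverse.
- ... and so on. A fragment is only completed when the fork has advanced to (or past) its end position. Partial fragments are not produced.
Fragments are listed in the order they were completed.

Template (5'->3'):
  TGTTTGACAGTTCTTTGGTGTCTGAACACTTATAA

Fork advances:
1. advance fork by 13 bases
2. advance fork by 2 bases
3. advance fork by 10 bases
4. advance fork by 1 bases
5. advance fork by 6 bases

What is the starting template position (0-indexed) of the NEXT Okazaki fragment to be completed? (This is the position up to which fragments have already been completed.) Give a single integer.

Step 1: advance 13 -> fork_pos = 0 + 13 = 13. Reached multiple(s) of 7: 7 -> fragment 1 completed (1 total).
Step 2: advance 2 -> fork_pos = 13 + 2 = 15. Reached multiple(s) of 7: 14 -> fragment 2 completed (2 total).
Step 3: advance 10 -> fork_pos = 15 + 10 = 25. Reached multiple(s) of 7: 21 -> fragment 3 completed (3 total).
Step 4: advance 1 -> fork_pos = 25 + 1 = 26. Next multiple of 7 is 28 (not reached); still 3 fragment(s).
Step 5: advance 6 -> fork_pos = 26 + 6 = 32. Reached multiple(s) of 7: 28 -> fragment 4 completed (4 total).
4 fragment(s) completed, covering template[0:28] (4 x 7 = 28). The next fragment, fragment 5, covers template[28:35], so it starts at position 28.

Answer: 28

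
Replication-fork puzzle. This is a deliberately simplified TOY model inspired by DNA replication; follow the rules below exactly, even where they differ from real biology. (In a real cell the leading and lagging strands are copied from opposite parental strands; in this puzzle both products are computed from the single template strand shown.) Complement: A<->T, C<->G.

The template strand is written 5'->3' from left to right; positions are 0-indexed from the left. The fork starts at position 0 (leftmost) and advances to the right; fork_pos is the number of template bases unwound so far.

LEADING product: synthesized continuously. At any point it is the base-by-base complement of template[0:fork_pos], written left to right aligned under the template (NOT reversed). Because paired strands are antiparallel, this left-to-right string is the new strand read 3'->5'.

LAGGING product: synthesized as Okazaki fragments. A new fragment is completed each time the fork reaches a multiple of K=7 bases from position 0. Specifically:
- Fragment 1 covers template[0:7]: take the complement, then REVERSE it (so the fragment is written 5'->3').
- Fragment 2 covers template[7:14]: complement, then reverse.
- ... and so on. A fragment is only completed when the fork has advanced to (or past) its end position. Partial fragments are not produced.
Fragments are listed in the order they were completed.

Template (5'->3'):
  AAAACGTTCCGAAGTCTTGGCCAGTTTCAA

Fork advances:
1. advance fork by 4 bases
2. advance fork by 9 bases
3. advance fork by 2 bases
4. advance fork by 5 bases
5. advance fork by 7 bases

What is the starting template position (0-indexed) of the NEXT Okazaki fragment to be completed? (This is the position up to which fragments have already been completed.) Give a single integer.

Step 1: advance 4 -> fork_pos = 0 + 4 = 4. Next multiple of 7 is 7 (not reached); still 0 fragment(s).
Step 2: advance 9 -> fork_pos = 4 + 9 = 13. Reached multiple(s) of 7: 7 -> fragment 1 completed (1 total).
Step 3: advance 2 -> fork_pos = 13 + 2 = 15. Reached multiple(s) of 7: 14 -> fragment 2 completed (2 total).
Step 4: advance 5 -> fork_pos = 15 + 5 = 20. Next multiple of 7 is 21 (not reached); still 2 fragment(s).
Step 5: advance 7 -> fork_pos = 20 + 7 = 27. Reached multiple(s) of 7: 21 -> fragment 3 completed (3 total).
3 fragment(s) completed, covering template[0:21] (3 x 7 = 21). The next fragment, fragment 4, covers template[21:28], so it starts at position 21.

Answer: 21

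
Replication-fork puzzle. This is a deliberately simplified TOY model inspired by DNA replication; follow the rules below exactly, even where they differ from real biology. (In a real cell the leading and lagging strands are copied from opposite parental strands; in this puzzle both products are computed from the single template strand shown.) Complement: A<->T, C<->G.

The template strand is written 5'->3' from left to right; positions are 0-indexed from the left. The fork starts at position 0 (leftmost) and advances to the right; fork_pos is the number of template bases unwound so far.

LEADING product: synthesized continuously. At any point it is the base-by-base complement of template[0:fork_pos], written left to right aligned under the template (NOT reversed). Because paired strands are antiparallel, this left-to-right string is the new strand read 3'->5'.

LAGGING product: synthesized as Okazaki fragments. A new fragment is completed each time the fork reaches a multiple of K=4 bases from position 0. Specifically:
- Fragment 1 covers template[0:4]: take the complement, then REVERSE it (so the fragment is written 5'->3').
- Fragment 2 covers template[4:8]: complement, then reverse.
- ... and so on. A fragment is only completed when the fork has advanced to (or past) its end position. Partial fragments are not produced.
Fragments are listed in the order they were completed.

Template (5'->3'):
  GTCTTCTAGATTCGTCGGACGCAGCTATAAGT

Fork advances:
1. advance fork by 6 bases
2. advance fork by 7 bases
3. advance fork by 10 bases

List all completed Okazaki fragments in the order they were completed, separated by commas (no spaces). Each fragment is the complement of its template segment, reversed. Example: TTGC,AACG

Answer: AGAC,TAGA,AATC,GACG,GTCC

Derivation:
Step 1: advance 6 -> fork_pos = 0 + 6 = 6. Reached multiple(s) of 4: 4 -> fragment 1 completed (1 total).
Step 2: advance 7 -> fork_pos = 6 + 7 = 13. Reached multiple(s) of 4: 8, 12 -> fragments 2-3 completed (3 total).
Step 3: advance 10 -> fork_pos = 13 + 10 = 23. Reached multiple(s) of 4: 16, 20 -> fragments 4-5 completed (5 total).
Final fork_pos = 23, so 5 fragment(s) are complete. Build each: template segment -> complement -> reverse.
Fragment 1: template[0:4] = GTCT -> complement CAGA -> reversed AGAC
Fragment 2: template[4:8] = TCTA -> complement AGAT -> reversed TAGA
Fragment 3: template[8:12] = GATT -> complement CTAA -> reversed AATC
Fragment 4: template[12:16] = CGTC -> complement GCAG -> reversed GACG
Fragment 5: template[16:20] = GGAC -> complement CCTG -> reversed GTCC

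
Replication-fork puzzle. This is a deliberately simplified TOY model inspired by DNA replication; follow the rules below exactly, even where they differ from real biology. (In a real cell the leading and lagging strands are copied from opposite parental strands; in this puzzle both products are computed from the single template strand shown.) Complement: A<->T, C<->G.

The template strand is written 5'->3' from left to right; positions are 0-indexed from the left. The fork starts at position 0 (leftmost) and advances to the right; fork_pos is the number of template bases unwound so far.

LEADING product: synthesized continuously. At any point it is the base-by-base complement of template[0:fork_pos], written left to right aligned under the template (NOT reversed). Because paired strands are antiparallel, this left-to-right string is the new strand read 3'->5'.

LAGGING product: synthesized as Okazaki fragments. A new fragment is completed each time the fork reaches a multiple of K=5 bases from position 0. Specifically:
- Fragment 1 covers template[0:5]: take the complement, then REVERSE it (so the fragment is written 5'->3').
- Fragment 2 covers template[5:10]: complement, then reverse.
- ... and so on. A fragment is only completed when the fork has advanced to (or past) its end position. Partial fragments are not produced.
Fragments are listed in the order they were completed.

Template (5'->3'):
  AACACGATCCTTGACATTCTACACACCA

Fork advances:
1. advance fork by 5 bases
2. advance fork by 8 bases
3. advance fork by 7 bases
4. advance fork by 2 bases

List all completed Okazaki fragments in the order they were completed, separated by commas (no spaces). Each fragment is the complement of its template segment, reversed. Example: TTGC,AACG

Answer: GTGTT,GGATC,GTCAA,AGAAT

Derivation:
Step 1: advance 5 -> fork_pos = 0 + 5 = 5. Reached multiple(s) of 5: 5 -> fragment 1 completed (1 total).
Step 2: advance 8 -> fork_pos = 5 + 8 = 13. Reached multiple(s) of 5: 10 -> fragment 2 completed (2 total).
Step 3: advance 7 -> fork_pos = 13 + 7 = 20. Reached multiple(s) of 5: 15, 20 -> fragments 3-4 completed (4 total).
Step 4: advance 2 -> fork_pos = 20 + 2 = 22. Next multiple of 5 is 25 (not reached); still 4 fragment(s).
Final fork_pos = 22, so 4 fragment(s) are complete. Build each: template segment -> complement -> reverse.
Fragment 1: template[0:5] = AACAC -> complement TTGTG -> reversed GTGTT
Fragment 2: template[5:10] = GATCC -> complement CTAGG -> reversed GGATC
Fragment 3: template[10:15] = TTGAC -> complement AACTG -> reversed GTCAA
Fragment 4: template[15:20] = ATTCT -> complement TAAGA -> reversed AGAAT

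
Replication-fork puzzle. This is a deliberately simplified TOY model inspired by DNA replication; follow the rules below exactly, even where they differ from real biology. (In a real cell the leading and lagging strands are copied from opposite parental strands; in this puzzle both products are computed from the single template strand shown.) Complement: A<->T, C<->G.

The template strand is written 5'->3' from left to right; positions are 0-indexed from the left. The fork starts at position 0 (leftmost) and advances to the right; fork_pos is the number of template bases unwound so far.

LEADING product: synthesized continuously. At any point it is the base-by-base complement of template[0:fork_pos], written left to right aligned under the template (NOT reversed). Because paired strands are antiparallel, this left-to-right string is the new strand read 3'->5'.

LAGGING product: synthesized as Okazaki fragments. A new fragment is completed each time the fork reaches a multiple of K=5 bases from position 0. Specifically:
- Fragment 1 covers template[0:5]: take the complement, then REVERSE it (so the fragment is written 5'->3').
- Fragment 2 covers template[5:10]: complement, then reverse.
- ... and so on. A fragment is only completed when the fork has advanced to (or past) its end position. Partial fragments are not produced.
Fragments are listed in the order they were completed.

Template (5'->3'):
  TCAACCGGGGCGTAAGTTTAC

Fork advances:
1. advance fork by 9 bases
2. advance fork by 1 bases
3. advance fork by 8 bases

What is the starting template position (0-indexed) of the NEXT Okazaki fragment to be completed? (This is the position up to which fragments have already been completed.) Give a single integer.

Step 1: advance 9 -> fork_pos = 0 + 9 = 9. Reached multiple(s) of 5: 5 -> fragment 1 completed (1 total).
Step 2: advance 1 -> fork_pos = 9 + 1 = 10. Reached multiple(s) of 5: 10 -> fragment 2 completed (2 total).
Step 3: advance 8 -> fork_pos = 10 + 8 = 18. Reached multiple(s) of 5: 15 -> fragment 3 completed (3 total).
3 fragment(s) completed, covering template[0:15] (3 x 5 = 15). The next fragment, fragment 4, covers template[15:20], so it starts at position 15.

Answer: 15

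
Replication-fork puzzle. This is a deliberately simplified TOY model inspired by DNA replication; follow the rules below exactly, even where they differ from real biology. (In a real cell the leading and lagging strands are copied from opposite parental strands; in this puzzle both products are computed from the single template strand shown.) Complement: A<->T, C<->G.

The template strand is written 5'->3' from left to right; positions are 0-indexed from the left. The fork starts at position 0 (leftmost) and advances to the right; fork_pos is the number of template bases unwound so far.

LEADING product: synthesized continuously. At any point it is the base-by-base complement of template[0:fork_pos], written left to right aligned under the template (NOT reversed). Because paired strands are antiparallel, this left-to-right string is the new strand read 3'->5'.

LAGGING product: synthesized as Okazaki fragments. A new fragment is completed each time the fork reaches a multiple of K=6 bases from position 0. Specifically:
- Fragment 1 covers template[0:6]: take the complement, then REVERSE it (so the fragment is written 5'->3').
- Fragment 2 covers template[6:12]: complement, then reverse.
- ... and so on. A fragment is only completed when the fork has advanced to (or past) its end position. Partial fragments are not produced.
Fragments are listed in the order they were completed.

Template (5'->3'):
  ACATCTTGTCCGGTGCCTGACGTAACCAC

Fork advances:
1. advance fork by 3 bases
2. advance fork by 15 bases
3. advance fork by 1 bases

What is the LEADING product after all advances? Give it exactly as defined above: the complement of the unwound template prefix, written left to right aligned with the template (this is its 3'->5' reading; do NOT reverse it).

Step 1: advance 3 -> fork_pos = 0 + 3 = 3.
Step 2: advance 15 -> fork_pos = 3 + 15 = 18.
Step 3: advance 1 -> fork_pos = 18 + 1 = 19.
Unwound prefix: template[0:19] = ACATCTTGTCCGGTGCCTG
Complement it base by base (A<->T, C<->G), keeping left-to-right order:
  [0:5] ACATC -> TGTAG
  [5:10] TTGTC -> AACAG
  [10:15] CGGTG -> GCCAC
  [15:19] CCTG -> GGAC
Concatenate: TGTAGAACAGGCCACGGAC (length 19; written aligned with the template, i.e. 3'->5').

Answer: TGTAGAACAGGCCACGGAC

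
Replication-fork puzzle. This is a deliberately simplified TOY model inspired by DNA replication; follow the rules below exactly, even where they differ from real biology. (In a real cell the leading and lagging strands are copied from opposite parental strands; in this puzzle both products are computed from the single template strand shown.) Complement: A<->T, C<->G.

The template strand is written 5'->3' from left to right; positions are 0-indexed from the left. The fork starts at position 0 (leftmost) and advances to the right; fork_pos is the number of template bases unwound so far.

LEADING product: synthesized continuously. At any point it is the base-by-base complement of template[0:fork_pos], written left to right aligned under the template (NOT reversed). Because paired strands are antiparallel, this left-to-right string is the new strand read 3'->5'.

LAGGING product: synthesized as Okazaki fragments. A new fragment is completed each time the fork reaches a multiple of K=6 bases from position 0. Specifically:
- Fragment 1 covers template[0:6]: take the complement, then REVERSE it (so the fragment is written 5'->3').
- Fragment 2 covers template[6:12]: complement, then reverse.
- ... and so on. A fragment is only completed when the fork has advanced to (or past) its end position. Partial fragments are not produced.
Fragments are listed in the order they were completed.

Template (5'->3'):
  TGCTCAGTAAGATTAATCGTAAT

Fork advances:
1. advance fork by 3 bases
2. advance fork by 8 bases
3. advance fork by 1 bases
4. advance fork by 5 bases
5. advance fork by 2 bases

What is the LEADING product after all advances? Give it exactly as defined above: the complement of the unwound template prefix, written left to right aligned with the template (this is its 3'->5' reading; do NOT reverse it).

Answer: ACGAGTCATTCTAATTAGC

Derivation:
Step 1: advance 3 -> fork_pos = 0 + 3 = 3.
Step 2: advance 8 -> fork_pos = 3 + 8 = 11.
Step 3: advance 1 -> fork_pos = 11 + 1 = 12.
Step 4: advance 5 -> fork_pos = 12 + 5 = 17.
Step 5: advance 2 -> fork_pos = 17 + 2 = 19.
Unwound prefix: template[0:19] = TGCTCAGTAAGATTAATCG
Complement it base by base (A<->T, C<->G), keeping left-to-right order:
  [0:5] TGCTC -> ACGAG
  [5:10] AGTAA -> TCATT
  [10:15] GATTA -> CTAAT
  [15:19] ATCG -> TAGC
Concatenate: ACGAGTCATTCTAATTAGC (length 19; written aligned with the template, i.e. 3'->5').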